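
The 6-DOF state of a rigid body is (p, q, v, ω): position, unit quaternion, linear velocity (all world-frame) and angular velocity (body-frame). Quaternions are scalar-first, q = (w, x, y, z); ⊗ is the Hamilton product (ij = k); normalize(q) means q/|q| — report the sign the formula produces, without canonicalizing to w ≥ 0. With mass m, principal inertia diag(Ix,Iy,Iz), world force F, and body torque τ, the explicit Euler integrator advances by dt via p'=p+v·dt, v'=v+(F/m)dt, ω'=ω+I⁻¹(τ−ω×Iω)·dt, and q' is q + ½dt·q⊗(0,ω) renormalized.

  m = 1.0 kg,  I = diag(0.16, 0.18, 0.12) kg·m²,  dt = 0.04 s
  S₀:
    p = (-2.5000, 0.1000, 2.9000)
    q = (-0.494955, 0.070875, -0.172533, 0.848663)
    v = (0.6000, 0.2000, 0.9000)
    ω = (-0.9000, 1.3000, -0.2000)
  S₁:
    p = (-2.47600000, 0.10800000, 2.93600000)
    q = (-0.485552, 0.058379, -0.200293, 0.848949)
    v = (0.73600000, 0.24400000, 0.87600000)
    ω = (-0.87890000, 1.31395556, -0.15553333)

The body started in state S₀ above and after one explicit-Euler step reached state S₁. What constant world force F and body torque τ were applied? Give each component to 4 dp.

F = (3.4000, 1.1000, -0.6000)
τ = (0.1000, 0.0700, 0.1100)

Δω = ω₁−ω₀ = (0.02110000, 0.01395556, 0.04446667)
gyro term ω₀×Iω₀ = (0.0156, 0.0072, -0.0234)
τ = I·(Δω/dt) + ω₀×(Iω₀) = (0.1000, 0.0700, 0.1100)
velocity change Δv = (0.13600000, 0.04400000, -0.02400000)
m·(v₁−v₀)/dt = (3.4000, 1.1000, -0.6000)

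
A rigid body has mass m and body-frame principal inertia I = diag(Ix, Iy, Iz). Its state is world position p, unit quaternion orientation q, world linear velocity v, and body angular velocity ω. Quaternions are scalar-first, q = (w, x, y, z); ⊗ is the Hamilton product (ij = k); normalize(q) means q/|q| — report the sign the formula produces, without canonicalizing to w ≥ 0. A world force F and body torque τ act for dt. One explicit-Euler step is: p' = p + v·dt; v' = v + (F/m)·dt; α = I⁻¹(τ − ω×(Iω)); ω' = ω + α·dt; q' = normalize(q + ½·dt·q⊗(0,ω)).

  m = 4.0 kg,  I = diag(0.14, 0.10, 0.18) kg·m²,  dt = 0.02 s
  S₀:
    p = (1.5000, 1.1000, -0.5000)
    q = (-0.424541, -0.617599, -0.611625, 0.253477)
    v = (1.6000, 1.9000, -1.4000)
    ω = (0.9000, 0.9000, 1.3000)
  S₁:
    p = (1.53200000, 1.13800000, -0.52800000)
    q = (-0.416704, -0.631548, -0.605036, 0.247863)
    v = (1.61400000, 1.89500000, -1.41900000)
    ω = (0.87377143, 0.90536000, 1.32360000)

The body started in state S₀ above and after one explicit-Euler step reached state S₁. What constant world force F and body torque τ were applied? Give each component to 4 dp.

F = (2.8000, -1.0000, -3.8000)
τ = (-0.0900, -0.0200, 0.1800)

rate change Δω = (-0.02622857, 0.00536000, 0.02360000)
applied torque τ = (-0.0900, -0.0200, 0.1800)
Δv = v₁−v₀ = (0.01400000, -0.00500000, -0.01900000)
m·(v₁−v₀)/dt = (2.8000, -1.0000, -3.8000)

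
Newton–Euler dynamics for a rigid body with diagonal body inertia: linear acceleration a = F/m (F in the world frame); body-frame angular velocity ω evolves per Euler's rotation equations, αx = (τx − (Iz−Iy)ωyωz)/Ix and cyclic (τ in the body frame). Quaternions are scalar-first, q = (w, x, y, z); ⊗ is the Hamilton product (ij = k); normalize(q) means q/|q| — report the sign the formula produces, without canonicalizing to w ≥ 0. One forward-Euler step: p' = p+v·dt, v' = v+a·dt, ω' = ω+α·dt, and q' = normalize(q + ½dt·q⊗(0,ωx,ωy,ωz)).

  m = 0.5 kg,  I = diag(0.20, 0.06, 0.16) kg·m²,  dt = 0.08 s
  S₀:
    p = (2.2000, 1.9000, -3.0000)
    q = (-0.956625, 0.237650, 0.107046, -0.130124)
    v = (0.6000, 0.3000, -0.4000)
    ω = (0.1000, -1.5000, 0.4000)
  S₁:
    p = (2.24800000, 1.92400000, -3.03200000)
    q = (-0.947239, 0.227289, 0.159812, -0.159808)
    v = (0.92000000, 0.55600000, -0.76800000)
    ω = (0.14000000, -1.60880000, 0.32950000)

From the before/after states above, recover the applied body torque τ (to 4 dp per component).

τ = (0.0400, -0.0800, -0.1200)

ω₁ − ω₀ = (0.04000000, -0.10880000, -0.07050000)
precession coupling = (-0.0600, 0.0016, 0.0210)
I·α + gyro = (0.0400, -0.0800, -0.1200)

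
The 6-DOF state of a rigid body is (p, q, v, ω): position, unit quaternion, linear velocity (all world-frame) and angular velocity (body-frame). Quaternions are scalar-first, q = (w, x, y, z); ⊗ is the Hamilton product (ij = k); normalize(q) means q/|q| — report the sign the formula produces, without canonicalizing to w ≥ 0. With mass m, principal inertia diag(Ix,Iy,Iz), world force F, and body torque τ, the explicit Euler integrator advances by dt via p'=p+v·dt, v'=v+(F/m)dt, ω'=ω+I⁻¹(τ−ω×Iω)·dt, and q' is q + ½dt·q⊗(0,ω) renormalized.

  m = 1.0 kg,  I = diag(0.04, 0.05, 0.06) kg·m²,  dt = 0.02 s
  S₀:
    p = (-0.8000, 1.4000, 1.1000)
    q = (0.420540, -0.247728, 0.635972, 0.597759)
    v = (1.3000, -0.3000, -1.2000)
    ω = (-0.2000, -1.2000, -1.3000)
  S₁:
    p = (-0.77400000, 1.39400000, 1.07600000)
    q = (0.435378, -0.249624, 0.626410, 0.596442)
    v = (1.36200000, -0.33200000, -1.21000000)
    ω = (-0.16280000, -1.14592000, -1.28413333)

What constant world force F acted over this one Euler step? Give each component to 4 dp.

Δv = v₁−v₀ = (0.06200000, -0.03200000, -0.01000000)
applied force F = (3.1000, -1.6000, -0.5000)

F = (3.1000, -1.6000, -0.5000)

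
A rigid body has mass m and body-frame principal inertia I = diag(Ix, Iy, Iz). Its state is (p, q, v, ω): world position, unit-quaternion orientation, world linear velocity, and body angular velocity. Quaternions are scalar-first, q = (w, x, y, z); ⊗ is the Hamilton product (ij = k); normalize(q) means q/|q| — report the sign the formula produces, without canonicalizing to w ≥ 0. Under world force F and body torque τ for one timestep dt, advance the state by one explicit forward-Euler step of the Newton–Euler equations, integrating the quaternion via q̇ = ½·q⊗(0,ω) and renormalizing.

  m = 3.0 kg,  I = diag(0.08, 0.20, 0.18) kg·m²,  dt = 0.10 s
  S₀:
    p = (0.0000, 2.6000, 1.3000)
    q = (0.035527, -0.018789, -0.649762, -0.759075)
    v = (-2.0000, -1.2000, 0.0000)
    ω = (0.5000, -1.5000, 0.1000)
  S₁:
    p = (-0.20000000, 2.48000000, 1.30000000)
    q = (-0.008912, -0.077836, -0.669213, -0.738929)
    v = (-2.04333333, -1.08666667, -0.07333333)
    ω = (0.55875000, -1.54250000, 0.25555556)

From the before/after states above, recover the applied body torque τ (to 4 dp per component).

τ = (0.0500, -0.0900, 0.1900)

Δω = ω₁−ω₀ = (0.05875000, -0.04250000, 0.15555556)
ω₀×(Iω₀) = (0.0030, -0.0050, -0.0900)
I·α + gyro = (0.0500, -0.0900, 0.1900)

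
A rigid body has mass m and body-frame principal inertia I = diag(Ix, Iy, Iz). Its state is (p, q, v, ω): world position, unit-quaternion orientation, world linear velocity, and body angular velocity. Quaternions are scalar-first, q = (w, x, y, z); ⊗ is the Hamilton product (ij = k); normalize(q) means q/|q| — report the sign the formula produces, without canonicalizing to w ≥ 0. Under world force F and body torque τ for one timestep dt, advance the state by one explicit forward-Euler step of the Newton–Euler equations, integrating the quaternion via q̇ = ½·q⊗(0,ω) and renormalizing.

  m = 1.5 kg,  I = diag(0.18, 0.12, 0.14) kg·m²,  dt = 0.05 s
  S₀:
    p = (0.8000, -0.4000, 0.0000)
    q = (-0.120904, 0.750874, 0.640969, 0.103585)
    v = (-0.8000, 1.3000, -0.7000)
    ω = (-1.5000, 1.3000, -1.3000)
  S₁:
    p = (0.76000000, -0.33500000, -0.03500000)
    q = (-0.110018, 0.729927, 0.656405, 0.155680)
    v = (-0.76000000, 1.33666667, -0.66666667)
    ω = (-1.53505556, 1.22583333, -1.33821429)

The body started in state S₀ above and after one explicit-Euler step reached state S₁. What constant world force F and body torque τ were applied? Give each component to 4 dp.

F = (1.2000, 1.1000, 1.0000)
τ = (-0.1600, -0.1000, 0.0100)

Δω = ω₁−ω₀ = (-0.03505556, -0.07416667, -0.03821429)
τ = I·(Δω/dt) + ω₀×(Iω₀) = (-0.1600, -0.1000, 0.0100)
Δv = v₁−v₀ = (0.04000000, 0.03666667, 0.03333333)
m·(v₁−v₀)/dt = (1.2000, 1.1000, 1.0000)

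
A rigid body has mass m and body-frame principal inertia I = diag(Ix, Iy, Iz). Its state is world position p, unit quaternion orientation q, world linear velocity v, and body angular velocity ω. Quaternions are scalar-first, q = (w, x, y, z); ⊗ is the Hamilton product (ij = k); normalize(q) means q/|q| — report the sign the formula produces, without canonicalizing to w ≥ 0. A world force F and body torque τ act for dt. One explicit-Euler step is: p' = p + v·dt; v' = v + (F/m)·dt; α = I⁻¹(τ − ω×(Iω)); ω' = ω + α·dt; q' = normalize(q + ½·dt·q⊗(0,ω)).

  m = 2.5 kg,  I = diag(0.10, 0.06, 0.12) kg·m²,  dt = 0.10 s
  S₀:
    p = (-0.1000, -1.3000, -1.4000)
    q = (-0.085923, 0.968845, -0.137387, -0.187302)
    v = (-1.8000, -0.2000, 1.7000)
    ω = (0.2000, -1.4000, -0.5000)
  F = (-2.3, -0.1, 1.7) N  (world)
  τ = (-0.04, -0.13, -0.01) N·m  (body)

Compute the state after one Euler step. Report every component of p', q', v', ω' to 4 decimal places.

p' = (-0.2800, -1.3200, -1.2300)
q' = (-0.1096, 0.9556, -0.1087, -0.2509)
v' = (-1.8920, -0.2040, 1.7680)
ω' = (0.1180, -1.6200, -0.5177)

linear accel F/m = (-0.9200, -0.0400, 0.6800)
p + v·dt = (-0.2800, -1.3200, -1.2300)
v' = v + a·dt = (-1.8920, -0.2040, 1.7680)
α = I⁻¹(τ − ω×Iω) = (-0.8200, -2.2000, -0.1767)
ω' = ω + α·dt = (0.1180, -1.6200, -0.5177)
2q̇ = q⊗(0,ω) = (-0.4797618, -0.2107139, 0.5672543, -1.2859441)
updated quaternion q' = (-0.1096, 0.9556, -0.1087, -0.2509)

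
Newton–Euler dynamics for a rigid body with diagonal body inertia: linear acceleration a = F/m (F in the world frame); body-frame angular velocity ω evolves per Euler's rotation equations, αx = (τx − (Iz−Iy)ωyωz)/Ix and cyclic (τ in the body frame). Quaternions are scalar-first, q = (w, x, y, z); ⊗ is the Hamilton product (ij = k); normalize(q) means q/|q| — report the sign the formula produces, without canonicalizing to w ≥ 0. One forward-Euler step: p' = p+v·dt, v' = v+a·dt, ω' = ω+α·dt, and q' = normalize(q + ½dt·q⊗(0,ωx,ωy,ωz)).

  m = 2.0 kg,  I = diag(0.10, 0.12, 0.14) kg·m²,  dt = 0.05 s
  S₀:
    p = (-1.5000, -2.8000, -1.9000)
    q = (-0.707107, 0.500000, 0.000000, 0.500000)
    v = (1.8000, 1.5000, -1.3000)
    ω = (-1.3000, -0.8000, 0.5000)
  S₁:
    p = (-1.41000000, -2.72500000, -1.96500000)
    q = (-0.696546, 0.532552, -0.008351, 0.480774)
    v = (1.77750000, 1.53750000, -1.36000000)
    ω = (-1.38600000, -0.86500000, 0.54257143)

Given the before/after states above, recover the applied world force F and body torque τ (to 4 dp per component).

Δv = v₁−v₀ = (-0.02250000, 0.03750000, -0.06000000)
applied force F = (-0.9000, 1.5000, -2.4000)
rate change Δω = (-0.08600000, -0.06500000, 0.04257143)
precession coupling = (-0.0080, 0.0260, 0.0208)
applied torque τ = (-0.1800, -0.1300, 0.1400)

F = (-0.9000, 1.5000, -2.4000)
τ = (-0.1800, -0.1300, 0.1400)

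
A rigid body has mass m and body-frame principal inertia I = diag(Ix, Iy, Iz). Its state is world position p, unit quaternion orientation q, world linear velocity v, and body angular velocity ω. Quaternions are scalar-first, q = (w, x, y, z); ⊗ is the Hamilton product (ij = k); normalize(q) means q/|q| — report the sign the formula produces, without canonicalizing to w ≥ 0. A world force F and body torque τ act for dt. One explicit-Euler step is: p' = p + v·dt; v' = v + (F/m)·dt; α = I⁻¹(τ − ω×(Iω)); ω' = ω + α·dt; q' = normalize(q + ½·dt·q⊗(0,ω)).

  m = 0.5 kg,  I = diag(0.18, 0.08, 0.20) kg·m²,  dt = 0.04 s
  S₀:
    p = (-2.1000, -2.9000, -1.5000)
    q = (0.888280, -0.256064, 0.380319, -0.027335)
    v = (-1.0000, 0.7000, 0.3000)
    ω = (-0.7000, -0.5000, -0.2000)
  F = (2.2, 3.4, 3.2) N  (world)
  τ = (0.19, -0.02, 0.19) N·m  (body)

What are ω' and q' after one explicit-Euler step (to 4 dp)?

gyro term ω×Iω = (0.0120, -0.0028, -0.0350)
α = I⁻¹(τ − ω×Iω) = (0.9889, -0.2150, 1.1250)
ω' = ω + α·dt = (-0.6604, -0.5086, -0.1550)
q⊗(0,ω) = (0.0054477, -0.7115273, -0.4762183, 0.2165993)
updated quaternion q' = (0.8883, -0.2703, 0.3707, -0.0230)

ω' = (-0.6604, -0.5086, -0.1550)
q' = (0.8883, -0.2703, 0.3707, -0.0230)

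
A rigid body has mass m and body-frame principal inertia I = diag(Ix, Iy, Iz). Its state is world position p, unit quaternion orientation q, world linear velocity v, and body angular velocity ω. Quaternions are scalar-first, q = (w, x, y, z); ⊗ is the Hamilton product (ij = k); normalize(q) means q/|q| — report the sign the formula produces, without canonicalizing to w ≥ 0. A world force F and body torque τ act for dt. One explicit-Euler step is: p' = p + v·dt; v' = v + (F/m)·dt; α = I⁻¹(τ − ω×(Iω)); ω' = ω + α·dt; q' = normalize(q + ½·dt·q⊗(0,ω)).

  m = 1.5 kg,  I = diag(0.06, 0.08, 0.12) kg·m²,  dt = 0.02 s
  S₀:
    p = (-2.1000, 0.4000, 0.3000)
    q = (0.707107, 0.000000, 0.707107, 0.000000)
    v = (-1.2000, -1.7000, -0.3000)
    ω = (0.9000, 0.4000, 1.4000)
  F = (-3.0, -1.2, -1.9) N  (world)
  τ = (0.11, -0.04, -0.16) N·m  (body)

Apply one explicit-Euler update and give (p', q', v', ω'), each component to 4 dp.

angular accel α = (1.4600, 0.4450, -1.3933)
ω + α·dt = (0.9292, 0.4089, 1.3721)
q⊗(0,ω) = (-0.2828428, 1.6263461, 0.2828428, 0.3535535)
q' = normalize(q + ½dt·q⊗(0,ω)) = (0.7042, 0.0163, 0.7098, 0.0035)
a = F/m = (-2.0000, -0.8000, -1.2667)
p' = p + v·dt = (-2.1240, 0.3660, 0.2940)
new velocity v' = (-1.2400, -1.7160, -0.3253)

p' = (-2.1240, 0.3660, 0.2940)
q' = (0.7042, 0.0163, 0.7098, 0.0035)
v' = (-1.2400, -1.7160, -0.3253)
ω' = (0.9292, 0.4089, 1.3721)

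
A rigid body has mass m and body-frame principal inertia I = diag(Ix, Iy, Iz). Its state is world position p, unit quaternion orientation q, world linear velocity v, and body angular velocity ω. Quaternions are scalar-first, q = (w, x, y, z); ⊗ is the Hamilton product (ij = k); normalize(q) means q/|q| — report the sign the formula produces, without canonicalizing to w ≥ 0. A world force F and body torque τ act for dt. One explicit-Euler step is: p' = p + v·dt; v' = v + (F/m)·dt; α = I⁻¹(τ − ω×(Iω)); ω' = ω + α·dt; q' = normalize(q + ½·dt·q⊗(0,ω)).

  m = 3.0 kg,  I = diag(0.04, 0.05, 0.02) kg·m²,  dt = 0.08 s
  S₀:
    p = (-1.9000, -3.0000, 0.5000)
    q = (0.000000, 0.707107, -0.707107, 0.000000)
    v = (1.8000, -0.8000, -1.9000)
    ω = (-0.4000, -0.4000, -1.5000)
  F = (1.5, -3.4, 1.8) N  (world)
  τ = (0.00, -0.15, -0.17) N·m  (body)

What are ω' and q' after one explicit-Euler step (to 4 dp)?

precession coupling ω×(Iω) = (-0.0180, 0.0120, 0.0016)
α = I⁻¹(τ − ω×Iω) = (0.4500, -3.2400, -8.5800)
ω + α·dt = (-0.3640, -0.6592, -2.1864)
q⊗(0,ω) = (0.0000000, 1.0606605, 1.0606605, -0.5656856)
q + ½dt·q⊗(0,ω), renormalized = (0.0000, 0.7480, -0.6633, -0.0226)

ω' = (-0.3640, -0.6592, -2.1864)
q' = (0.0000, 0.7480, -0.6633, -0.0226)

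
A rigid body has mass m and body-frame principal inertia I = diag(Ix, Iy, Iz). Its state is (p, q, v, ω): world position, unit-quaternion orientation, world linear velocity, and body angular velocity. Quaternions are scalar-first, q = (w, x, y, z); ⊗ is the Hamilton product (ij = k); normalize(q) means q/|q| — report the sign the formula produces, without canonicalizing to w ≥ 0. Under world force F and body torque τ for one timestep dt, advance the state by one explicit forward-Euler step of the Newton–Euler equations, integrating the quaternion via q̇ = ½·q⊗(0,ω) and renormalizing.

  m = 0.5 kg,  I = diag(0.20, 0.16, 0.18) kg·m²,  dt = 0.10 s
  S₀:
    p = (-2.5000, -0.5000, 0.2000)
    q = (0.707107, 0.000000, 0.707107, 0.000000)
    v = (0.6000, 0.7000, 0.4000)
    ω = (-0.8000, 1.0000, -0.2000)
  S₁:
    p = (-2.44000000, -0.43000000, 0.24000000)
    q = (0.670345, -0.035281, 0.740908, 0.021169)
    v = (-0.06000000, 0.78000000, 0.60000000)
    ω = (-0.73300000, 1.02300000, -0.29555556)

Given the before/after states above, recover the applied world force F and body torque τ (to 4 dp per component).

rate change Δω = (0.06700000, 0.02300000, -0.09555556)
gyro term ω₀×Iω₀ = (-0.0040, 0.0032, 0.0320)
τ = I·(Δω/dt) + ω₀×(Iω₀) = (0.1300, 0.0400, -0.1400)
Δv = v₁−v₀ = (-0.66000000, 0.08000000, 0.20000000)
applied force F = (-3.3000, 0.4000, 1.0000)

F = (-3.3000, 0.4000, 1.0000)
τ = (0.1300, 0.0400, -0.1400)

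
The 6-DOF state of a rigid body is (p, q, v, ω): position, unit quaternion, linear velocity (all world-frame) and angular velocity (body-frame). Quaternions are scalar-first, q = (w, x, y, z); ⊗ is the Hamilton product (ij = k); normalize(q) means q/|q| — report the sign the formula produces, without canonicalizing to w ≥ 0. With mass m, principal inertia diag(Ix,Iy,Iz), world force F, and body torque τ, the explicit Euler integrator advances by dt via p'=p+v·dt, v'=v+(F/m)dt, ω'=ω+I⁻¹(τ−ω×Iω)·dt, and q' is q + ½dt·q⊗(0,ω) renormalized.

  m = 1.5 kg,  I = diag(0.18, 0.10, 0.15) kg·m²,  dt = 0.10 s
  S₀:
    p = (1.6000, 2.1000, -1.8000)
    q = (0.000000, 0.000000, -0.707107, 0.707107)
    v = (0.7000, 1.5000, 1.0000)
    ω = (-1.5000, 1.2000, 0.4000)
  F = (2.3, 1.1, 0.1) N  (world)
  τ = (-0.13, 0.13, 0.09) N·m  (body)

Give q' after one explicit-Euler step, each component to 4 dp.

q⊗(0,ω) = (0.5656856, -1.1313712, -1.0606605, -1.0606605)
q + ½dt·q⊗(0,ω), renormalized = (0.0281, -0.0563, -0.7565, 0.6509)

q' = (0.0281, -0.0563, -0.7565, 0.6509)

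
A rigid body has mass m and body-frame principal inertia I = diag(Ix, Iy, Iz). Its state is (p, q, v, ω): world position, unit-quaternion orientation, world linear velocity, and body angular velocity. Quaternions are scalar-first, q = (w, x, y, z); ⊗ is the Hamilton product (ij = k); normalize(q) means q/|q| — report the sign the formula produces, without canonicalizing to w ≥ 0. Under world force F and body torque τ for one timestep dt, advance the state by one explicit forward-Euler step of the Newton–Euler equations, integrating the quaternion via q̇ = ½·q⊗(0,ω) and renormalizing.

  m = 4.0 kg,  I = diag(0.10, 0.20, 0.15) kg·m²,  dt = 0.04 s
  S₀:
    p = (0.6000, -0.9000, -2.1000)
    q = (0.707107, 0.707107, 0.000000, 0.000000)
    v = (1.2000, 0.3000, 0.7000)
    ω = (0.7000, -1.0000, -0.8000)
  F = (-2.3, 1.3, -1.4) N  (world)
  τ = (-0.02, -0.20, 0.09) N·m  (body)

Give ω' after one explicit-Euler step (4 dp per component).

ω' = (0.7080, -1.0456, -0.7573)

gyro term ω×Iω = (-0.0400, 0.0280, -0.0700)
(τ − ω×Iω)/I = (0.2000, -1.1400, 1.0667)
ω' = ω + α·dt = (0.7080, -1.0456, -0.7573)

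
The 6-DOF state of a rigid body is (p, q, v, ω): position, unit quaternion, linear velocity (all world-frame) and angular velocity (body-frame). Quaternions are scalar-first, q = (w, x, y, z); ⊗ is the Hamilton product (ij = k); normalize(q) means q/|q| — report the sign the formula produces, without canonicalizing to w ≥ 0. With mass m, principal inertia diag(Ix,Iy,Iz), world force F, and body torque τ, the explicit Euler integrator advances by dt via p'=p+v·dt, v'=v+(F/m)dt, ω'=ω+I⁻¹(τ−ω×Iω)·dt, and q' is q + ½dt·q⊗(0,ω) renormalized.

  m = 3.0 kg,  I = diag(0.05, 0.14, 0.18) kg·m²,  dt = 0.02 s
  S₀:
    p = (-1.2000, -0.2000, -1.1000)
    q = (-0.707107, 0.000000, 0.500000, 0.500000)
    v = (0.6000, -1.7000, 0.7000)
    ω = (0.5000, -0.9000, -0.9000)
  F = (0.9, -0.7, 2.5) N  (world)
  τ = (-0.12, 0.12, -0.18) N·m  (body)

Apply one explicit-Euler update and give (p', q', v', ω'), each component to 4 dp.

p' = (-1.1880, -0.2340, -1.0860)
q' = (-0.6980, -0.0035, 0.5088, 0.5038)
v' = (0.6060, -1.7047, 0.7167)
ω' = (0.4390, -0.8912, -0.9155)

gyro term ω×Iω = (0.0324, 0.0585, -0.0405)
(τ − ω×Iω)/I = (-3.0480, 0.4393, -0.7750)
ω + α·dt = (0.4390, -0.8912, -0.9155)
q⊗(0,ω) = (0.9000000, -0.3535535, 0.8863963, 0.3863963)
q' = normalize(q + ½dt·q⊗(0,ω)) = (-0.6980, -0.0035, 0.5088, 0.5038)
new position p' = (-1.1880, -0.2340, -1.0860)
new velocity v' = (0.6060, -1.7047, 0.7167)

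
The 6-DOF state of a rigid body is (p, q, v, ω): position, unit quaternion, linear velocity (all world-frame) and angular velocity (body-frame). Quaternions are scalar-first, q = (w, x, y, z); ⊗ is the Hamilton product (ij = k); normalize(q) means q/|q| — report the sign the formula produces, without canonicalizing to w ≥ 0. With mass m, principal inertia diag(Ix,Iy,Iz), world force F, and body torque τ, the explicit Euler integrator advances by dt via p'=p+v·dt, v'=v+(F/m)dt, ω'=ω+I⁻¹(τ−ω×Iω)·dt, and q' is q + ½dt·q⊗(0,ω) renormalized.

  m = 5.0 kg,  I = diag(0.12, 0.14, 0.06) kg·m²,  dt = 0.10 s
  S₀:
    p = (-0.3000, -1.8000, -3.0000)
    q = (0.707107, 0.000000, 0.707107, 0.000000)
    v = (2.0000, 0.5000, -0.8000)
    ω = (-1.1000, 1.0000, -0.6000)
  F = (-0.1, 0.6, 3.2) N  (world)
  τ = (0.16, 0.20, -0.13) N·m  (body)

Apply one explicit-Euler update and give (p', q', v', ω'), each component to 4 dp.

p' = (-0.1000, -1.7500, -3.0800)
q' = (0.6696, -0.0599, 0.7401, 0.0176)
v' = (1.9980, 0.5120, -0.7360)
ω' = (-1.0067, 1.1146, -0.7800)

ω×(Iω) gyroscopic = (0.0480, 0.0396, -0.0220)
α = I⁻¹(τ − ω×Iω) = (0.9333, 1.1457, -1.8000)
ω' = ω + α·dt = (-1.0067, 1.1146, -0.7800)
Hamilton product q⊗(0,ω) = (-0.7071070, -1.2020819, 0.7071070, 0.3535535)
q' = normalize(q + ½dt·q⊗(0,ω)) = (0.6696, -0.0599, 0.7401, 0.0176)
linear accel F/m = (-0.0200, 0.1200, 0.6400)
new position p' = (-0.1000, -1.7500, -3.0800)
new velocity v' = (1.9980, 0.5120, -0.7360)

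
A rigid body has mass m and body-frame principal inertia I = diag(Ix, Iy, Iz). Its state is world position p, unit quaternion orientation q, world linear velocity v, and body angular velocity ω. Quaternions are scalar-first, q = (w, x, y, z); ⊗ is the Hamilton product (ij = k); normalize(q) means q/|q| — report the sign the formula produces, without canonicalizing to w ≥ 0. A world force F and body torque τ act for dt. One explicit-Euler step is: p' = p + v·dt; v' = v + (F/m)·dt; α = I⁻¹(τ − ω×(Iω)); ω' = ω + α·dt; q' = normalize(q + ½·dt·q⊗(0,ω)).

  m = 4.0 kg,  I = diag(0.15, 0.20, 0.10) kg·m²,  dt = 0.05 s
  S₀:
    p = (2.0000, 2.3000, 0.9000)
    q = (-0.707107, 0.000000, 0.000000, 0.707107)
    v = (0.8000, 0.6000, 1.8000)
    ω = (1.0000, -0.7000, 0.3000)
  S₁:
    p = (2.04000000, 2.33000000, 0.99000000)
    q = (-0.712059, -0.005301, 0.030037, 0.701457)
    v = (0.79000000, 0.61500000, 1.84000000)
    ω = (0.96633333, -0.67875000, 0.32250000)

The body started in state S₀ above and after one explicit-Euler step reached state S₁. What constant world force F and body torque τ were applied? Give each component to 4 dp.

ω₁ − ω₀ = (-0.03366667, 0.02125000, 0.02250000)
precession coupling = (0.0210, 0.0150, -0.0350)
τ = I·(Δω/dt) + ω₀×(Iω₀) = (-0.0800, 0.1000, 0.0100)
v₁ − v₀ = (-0.01000000, 0.01500000, 0.04000000)
F = m·Δv/dt = (-0.8000, 1.2000, 3.2000)

F = (-0.8000, 1.2000, 3.2000)
τ = (-0.0800, 0.1000, 0.0100)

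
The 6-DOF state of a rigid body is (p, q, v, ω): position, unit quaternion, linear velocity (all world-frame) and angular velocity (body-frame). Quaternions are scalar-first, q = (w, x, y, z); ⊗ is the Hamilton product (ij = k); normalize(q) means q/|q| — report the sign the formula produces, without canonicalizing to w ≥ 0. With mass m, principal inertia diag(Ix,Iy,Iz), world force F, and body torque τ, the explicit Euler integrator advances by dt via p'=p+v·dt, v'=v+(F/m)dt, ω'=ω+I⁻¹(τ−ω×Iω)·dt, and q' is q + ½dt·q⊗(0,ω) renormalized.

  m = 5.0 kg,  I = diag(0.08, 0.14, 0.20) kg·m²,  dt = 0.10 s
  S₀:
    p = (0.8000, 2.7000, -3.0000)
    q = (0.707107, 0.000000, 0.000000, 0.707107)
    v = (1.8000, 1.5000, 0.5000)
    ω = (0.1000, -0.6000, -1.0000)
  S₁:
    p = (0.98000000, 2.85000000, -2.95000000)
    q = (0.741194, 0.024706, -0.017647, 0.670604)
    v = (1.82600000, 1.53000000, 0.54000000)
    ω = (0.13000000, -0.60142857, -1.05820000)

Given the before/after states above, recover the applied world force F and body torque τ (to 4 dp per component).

Δv = v₁−v₀ = (0.02600000, 0.03000000, 0.04000000)
m·(v₁−v₀)/dt = (1.3000, 1.5000, 2.0000)
rate change Δω = (0.03000000, -0.00142857, -0.05820000)
precession coupling = (0.0360, 0.0120, -0.0036)
I·α + gyro = (0.0600, 0.0100, -0.1200)

F = (1.3000, 1.5000, 2.0000)
τ = (0.0600, 0.0100, -0.1200)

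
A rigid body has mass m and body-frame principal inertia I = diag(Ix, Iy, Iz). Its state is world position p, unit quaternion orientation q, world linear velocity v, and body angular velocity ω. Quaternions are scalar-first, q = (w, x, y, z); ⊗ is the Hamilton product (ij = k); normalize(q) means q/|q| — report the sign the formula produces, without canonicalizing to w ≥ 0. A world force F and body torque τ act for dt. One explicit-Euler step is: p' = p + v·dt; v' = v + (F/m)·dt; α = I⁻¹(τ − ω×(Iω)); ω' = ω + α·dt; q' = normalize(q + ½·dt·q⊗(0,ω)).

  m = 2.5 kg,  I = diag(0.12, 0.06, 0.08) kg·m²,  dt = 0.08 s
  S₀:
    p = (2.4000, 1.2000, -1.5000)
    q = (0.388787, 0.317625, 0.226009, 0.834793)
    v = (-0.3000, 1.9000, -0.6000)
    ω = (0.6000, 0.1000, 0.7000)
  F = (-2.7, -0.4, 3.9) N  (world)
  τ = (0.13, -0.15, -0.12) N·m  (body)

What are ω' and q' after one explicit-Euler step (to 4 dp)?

ω' = (0.6857, -0.1224, 0.5836)
q' = (0.3566, 0.3297, 0.2385, 0.8409)

precession coupling ω×(Iω) = (0.0014, 0.0168, -0.0036)
α = I⁻¹(τ − ω×Iω) = (1.0717, -2.7800, -1.4550)
new body rate ω' = (0.6857, -0.1224, 0.5836)
2q̇ = q⊗(0,ω) = (-0.7975310, 0.3079992, 0.3174170, 0.1683080)
updated quaternion q' = (0.3566, 0.3297, 0.2385, 0.8409)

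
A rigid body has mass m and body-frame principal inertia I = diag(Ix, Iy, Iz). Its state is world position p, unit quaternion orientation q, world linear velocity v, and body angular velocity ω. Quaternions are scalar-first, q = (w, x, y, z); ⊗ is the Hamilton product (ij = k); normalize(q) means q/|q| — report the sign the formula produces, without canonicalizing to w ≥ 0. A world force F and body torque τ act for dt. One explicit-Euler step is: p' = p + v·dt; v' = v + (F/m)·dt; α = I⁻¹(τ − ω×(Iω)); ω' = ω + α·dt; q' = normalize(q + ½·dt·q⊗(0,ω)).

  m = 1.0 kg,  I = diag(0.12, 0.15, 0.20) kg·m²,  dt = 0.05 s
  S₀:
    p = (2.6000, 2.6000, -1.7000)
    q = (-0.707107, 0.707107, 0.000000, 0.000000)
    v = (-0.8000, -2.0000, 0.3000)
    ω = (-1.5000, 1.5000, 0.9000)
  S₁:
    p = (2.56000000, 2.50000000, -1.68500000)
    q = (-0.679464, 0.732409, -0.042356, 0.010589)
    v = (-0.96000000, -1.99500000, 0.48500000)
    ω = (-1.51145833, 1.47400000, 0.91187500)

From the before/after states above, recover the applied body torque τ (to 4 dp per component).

τ = (0.0400, 0.0300, -0.0200)

ω₁ − ω₀ = (-0.01145833, -0.02600000, 0.01187500)
applied torque τ = (0.0400, 0.0300, -0.0200)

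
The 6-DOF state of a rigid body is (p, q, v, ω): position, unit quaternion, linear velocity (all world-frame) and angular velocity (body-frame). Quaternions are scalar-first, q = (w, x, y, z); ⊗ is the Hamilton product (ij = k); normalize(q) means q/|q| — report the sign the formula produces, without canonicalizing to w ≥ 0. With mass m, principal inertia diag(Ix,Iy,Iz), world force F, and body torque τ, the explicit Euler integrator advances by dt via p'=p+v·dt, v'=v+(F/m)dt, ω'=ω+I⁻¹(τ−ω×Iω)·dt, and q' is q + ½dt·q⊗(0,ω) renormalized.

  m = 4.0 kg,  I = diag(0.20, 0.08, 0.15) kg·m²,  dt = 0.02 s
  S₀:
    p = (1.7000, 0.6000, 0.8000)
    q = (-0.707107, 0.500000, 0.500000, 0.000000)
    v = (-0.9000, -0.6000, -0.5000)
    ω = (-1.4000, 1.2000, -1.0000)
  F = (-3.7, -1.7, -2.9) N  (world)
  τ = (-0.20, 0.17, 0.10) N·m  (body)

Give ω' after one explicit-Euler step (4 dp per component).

gyro term ω×Iω = (-0.0840, 0.0700, 0.2016)
α = I⁻¹(τ − ω×Iω) = (-0.5800, 1.2500, -0.6773)
ω + α·dt = (-1.4116, 1.2250, -1.0135)

ω' = (-1.4116, 1.2250, -1.0135)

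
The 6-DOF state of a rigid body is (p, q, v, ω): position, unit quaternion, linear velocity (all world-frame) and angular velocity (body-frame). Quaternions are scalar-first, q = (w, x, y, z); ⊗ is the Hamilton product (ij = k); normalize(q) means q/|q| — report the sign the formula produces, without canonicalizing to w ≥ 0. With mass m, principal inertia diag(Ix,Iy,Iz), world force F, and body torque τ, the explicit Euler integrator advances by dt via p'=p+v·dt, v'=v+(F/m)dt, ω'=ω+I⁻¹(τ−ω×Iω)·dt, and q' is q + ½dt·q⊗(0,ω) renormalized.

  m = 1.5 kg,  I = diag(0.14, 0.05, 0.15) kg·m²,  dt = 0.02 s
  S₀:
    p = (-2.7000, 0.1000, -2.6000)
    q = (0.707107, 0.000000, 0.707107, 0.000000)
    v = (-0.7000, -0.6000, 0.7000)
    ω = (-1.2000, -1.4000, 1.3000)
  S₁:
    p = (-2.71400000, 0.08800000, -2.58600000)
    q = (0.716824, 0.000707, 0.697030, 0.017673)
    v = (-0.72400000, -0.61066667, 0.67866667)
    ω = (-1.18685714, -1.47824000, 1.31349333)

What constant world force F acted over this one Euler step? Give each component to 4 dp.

velocity change Δv = (-0.02400000, -0.01066667, -0.02133333)
applied force F = (-1.8000, -0.8000, -1.6000)

F = (-1.8000, -0.8000, -1.6000)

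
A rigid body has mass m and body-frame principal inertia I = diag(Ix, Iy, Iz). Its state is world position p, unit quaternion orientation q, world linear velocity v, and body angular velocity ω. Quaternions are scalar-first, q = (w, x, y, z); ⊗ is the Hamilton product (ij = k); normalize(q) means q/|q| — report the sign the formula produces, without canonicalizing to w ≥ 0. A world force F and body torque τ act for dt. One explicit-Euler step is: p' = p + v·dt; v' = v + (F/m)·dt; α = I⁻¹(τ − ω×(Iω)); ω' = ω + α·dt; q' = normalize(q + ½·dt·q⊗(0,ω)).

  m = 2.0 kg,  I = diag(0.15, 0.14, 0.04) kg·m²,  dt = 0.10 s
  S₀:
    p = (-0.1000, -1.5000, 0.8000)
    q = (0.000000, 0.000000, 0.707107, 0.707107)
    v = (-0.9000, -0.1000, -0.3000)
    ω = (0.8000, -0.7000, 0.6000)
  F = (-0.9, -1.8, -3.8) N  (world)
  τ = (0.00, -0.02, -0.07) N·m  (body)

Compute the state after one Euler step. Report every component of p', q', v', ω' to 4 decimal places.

linear accel F/m = (-0.4500, -0.9000, -1.9000)
p + v·dt = (-0.1900, -1.5100, 0.7700)
v' = v + a·dt = (-0.9450, -0.1900, -0.4900)
angular accel α = (-0.2800, -0.5200, -1.8900)
ω' = ω + α·dt = (0.7720, -0.7520, 0.4110)
q⊗(0,ω) = (0.0707107, 0.9192391, 0.5656856, -0.5656856)
q' = normalize(q + ½dt·q⊗(0,ω)) = (0.0035, 0.0459, 0.7340, 0.6776)

p' = (-0.1900, -1.5100, 0.7700)
q' = (0.0035, 0.0459, 0.7340, 0.6776)
v' = (-0.9450, -0.1900, -0.4900)
ω' = (0.7720, -0.7520, 0.4110)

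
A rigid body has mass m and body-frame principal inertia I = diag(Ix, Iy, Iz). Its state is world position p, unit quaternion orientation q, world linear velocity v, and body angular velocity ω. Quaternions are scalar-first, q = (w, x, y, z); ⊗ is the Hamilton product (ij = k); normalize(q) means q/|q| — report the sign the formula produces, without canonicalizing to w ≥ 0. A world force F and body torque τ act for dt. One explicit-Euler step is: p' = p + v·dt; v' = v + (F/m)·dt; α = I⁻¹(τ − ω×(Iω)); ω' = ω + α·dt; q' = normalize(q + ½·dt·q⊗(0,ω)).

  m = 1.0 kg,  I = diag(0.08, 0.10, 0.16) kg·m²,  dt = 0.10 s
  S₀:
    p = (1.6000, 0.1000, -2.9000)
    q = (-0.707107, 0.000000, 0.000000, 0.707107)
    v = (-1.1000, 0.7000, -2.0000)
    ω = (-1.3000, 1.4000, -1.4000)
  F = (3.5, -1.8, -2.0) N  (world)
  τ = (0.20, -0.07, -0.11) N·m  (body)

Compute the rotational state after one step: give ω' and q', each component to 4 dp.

angular accel α = (3.9700, 0.7560, -0.4600)
ω + α·dt = (-0.9030, 1.4756, -1.4460)
2q̇ = q⊗(0,ω) = (0.9899498, -0.0707107, -1.9091889, 0.9899498)
q + ½dt·q⊗(0,ω), renormalized = (-0.6530, -0.0035, -0.0948, 0.7514)

ω' = (-0.9030, 1.4756, -1.4460)
q' = (-0.6530, -0.0035, -0.0948, 0.7514)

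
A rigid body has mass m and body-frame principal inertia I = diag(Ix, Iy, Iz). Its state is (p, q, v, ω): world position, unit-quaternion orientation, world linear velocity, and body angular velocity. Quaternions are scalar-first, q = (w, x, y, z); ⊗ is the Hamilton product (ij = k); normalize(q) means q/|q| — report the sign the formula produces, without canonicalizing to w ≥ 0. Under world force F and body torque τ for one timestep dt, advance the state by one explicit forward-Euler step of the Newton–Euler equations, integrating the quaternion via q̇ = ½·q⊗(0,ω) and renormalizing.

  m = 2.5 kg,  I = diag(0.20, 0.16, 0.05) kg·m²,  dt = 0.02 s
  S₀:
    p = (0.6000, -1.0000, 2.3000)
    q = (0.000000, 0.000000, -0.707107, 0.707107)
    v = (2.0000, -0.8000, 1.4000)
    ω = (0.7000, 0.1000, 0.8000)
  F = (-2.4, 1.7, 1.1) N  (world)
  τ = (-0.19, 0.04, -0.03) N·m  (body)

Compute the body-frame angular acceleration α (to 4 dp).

precession coupling ω×(Iω) = (-0.0088, 0.0840, -0.0028)
(τ − ω×Iω)/I = (-0.9060, -0.2750, -0.5440)

α = (-0.9060, -0.2750, -0.5440)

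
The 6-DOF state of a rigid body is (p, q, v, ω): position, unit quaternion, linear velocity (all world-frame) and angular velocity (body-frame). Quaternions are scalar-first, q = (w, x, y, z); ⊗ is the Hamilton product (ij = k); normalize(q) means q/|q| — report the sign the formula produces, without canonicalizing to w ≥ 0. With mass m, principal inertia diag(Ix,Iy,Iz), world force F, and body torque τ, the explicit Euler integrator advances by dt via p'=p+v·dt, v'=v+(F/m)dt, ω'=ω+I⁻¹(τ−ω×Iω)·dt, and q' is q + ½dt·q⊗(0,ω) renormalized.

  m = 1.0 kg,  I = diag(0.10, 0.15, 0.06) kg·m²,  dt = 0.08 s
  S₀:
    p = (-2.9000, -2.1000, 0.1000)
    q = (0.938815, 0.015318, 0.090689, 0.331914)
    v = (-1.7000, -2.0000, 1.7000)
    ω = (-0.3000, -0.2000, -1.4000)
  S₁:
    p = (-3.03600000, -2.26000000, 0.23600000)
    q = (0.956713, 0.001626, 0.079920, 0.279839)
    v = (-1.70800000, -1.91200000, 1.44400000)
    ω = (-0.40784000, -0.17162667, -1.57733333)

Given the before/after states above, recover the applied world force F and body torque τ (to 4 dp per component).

rate change Δω = (-0.10784000, 0.02837333, -0.17733333)
gyro term ω₀×Iω₀ = (-0.0252, 0.0168, 0.0030)
applied torque τ = (-0.1600, 0.0700, -0.1300)
v₁ − v₀ = (-0.00800000, 0.08800000, -0.25600000)
F = m·Δv/dt = (-0.1000, 1.1000, -3.2000)

F = (-0.1000, 1.1000, -3.2000)
τ = (-0.1600, 0.0700, -0.1300)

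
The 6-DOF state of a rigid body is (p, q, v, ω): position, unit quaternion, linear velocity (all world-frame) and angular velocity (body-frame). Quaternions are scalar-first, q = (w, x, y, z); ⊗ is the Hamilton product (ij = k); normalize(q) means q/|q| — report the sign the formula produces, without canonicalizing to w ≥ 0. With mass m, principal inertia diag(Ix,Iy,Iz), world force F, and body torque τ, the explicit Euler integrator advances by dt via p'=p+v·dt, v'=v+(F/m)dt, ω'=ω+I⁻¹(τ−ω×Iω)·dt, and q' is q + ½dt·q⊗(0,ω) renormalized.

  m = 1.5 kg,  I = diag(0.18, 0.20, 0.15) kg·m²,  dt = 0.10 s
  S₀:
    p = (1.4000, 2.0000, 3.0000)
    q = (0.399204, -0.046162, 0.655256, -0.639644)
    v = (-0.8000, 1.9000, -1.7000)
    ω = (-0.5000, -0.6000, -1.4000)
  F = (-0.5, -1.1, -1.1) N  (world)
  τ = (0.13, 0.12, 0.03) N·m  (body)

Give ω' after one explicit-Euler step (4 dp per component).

α = I⁻¹(τ − ω×Iω) = (0.9556, 0.4950, 0.1600)
new body rate ω' = (-0.4044, -0.5505, -1.3840)

ω' = (-0.4044, -0.5505, -1.3840)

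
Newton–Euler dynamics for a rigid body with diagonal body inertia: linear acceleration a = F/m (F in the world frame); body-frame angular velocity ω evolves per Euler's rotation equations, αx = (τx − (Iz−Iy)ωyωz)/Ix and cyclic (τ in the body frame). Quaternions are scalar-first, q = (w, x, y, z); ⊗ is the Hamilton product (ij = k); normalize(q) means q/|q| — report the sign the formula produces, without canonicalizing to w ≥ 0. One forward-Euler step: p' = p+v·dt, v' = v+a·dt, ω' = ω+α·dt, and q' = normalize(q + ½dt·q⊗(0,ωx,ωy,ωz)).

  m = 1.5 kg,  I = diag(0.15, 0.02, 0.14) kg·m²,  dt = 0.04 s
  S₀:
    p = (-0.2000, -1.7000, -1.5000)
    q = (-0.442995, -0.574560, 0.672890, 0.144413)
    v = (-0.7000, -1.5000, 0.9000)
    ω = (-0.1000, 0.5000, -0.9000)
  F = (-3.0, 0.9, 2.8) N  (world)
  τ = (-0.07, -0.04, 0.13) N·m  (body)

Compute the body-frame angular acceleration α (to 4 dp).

precession coupling ω×(Iω) = (-0.0540, 0.0009, 0.0065)
α = I⁻¹(τ − ω×Iω) = (-0.1067, -2.0450, 0.8821)

α = (-0.1067, -2.0450, 0.8821)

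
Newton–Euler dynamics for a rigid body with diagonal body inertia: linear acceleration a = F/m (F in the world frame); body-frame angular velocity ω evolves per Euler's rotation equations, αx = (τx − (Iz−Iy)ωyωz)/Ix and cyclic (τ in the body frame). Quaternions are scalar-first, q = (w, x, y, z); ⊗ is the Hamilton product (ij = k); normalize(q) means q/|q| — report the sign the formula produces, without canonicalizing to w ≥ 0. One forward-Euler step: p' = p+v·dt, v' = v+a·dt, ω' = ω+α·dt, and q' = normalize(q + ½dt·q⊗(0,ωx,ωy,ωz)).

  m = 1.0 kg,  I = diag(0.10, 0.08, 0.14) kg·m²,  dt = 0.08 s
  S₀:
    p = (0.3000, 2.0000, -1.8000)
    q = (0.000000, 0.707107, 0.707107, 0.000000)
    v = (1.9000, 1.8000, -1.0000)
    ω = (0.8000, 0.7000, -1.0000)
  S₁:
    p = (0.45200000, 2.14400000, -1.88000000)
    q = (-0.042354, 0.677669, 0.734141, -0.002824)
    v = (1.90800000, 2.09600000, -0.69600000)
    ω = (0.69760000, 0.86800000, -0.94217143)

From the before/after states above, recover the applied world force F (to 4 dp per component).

F = (0.1000, 3.7000, 3.8000)

velocity change Δv = (0.00800000, 0.29600000, 0.30400000)
m·(v₁−v₀)/dt = (0.1000, 3.7000, 3.8000)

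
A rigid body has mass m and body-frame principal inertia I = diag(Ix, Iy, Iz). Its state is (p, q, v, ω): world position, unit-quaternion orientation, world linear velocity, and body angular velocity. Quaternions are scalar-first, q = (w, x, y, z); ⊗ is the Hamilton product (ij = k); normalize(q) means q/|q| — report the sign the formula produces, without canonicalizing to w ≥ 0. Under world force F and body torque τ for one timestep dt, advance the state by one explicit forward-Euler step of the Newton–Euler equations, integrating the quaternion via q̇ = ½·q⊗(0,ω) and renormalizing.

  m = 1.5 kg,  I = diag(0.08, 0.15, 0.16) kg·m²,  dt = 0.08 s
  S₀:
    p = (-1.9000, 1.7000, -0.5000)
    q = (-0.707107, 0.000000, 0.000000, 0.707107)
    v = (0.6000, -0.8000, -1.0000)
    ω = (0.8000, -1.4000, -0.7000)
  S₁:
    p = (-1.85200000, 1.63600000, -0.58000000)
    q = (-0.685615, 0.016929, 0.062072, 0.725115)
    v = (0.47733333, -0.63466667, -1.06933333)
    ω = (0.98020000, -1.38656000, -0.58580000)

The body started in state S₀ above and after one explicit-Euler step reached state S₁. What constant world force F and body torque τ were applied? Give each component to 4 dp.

F = (-2.3000, 3.1000, -1.3000)
τ = (0.1900, 0.0700, 0.1500)

Δv = v₁−v₀ = (-0.12266667, 0.16533333, -0.06933333)
F = m·Δv/dt = (-2.3000, 3.1000, -1.3000)
rate change Δω = (0.18020000, 0.01344000, 0.11420000)
ω₀×(Iω₀) = (0.0098, 0.0448, -0.0784)
I·α + gyro = (0.1900, 0.0700, 0.1500)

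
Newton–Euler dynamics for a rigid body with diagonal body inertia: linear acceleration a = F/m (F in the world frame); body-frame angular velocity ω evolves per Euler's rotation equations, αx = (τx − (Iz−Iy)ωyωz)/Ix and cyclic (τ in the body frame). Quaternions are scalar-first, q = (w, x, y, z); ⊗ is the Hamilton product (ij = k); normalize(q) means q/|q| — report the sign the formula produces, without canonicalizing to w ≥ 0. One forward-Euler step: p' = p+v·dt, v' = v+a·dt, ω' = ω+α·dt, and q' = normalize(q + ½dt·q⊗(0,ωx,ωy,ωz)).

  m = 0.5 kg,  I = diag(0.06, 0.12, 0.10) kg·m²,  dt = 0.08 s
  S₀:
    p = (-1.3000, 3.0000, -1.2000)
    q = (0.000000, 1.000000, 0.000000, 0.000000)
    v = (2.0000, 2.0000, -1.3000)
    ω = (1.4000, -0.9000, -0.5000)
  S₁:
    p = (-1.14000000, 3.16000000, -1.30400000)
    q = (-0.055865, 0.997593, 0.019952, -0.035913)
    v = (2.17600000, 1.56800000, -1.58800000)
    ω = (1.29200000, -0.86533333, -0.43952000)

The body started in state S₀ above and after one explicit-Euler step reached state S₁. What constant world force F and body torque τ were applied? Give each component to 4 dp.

rate change Δω = (-0.10800000, 0.03466667, 0.06048000)
ω₀×(Iω₀) = (-0.0090, 0.0280, -0.0756)
τ = I·(Δω/dt) + ω₀×(Iω₀) = (-0.0900, 0.0800, 0.0000)
velocity change Δv = (0.17600000, -0.43200000, -0.28800000)
m·(v₁−v₀)/dt = (1.1000, -2.7000, -1.8000)

F = (1.1000, -2.7000, -1.8000)
τ = (-0.0900, 0.0800, 0.0000)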